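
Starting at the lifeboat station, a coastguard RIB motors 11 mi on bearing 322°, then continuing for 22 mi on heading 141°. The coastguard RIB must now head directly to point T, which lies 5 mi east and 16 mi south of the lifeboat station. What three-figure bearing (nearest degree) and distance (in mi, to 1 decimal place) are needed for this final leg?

Leg 1 (322°, 11 mi): east 11 sin 322° = -6.77, north 11 cos 322° = 8.67
Leg 2 (141°, 22 mi): east 22 sin 141° = 13.85, north 22 cos 141° = -17.10
Current position: (7.07, -8.43). Target: (5, -16). Remaining: Δeast = -2.07, Δnorth = -7.57.
Bearing = atan2(-2.07, -7.57) mod 360° = 195.31°; distance = √((-2.07)² + (-7.57)²) = 7.850 mi.

195°, 7.8 mi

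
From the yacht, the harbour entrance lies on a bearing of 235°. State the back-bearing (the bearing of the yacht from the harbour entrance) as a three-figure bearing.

Back-bearing = 235° − 180° = 055°.

055°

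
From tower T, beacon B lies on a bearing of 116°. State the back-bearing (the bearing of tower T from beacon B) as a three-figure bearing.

Back-bearing = 116° + 180° = 296°.

296°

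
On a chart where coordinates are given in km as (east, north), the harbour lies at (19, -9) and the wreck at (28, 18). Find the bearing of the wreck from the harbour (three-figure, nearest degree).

Δeast = 28 − 19 = 9.00; Δnorth = 18 − -9 = 27.00.
Bearing = atan2(Δeast, Δnorth) mod 360° = 18.43° ≈ 018°.

018°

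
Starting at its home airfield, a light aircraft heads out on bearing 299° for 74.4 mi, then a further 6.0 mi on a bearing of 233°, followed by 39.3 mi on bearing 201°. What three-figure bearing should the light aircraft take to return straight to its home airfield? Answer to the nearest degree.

Leg 1 (299°, 74.4 mi): east 74.4 sin 299° = -65.07, north 74.4 cos 299° = 36.07
Leg 2 (233°, 6.0 mi): east 6.0 sin 233° = -4.79, north 6.0 cos 233° = -3.61
Leg 3 (201°, 39.3 mi): east 39.3 sin 201° = -14.08, north 39.3 cos 201° = -36.69
Net displacement: -83.95 east, -4.23 north. Direction back to start is (83.95, 4.23): bearing = atan2(83.95, 4.23) mod 360° = 87.11° ≈ 087°.

087°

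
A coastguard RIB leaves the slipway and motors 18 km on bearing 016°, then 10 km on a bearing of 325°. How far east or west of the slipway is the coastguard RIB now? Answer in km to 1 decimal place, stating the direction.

0.8 km west

Leg 1 (016°, 18 km): east 18 sin 16° = 4.96, north 18 cos 16° = 17.30
Leg 2 (325°, 10 km): east 10 sin 325° = -5.74, north 10 cos 325° = 8.19
Net east component: -0.77 km.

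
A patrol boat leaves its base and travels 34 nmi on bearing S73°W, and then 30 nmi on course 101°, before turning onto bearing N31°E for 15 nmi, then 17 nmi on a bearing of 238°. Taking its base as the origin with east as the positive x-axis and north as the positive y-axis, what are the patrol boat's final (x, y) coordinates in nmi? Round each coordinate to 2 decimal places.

(-9.76, -11.82)

Leg 1 (S73°W, 34 nmi): east 34 sin 253° = -32.51, north 34 cos 253° = -9.94
Leg 2 (101°, 30 nmi): east 30 sin 101° = 29.45, north 30 cos 101° = -5.72
Leg 3 (N31°E, 15 nmi): east 15 sin 31° = 7.73, north 15 cos 31° = 12.86
Leg 4 (238°, 17 nmi): east 17 sin 238° = -14.42, north 17 cos 238° = -9.01
Summing: -9.76 nmi east, -11.82 nmi north → (-9.76, -11.82).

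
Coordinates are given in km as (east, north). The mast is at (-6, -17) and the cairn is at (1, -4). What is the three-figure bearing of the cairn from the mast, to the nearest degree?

028°

Δeast = 1 − -6 = 7.00; Δnorth = -4 − -17 = 13.00.
Bearing = atan2(Δeast, Δnorth) mod 360° = 28.30° ≈ 028°.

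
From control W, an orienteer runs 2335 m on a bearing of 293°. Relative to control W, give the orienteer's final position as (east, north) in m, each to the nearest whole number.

Leg 1 (293°, 2335 m): east 2335 sin 293° = -2149.38, north 2335 cos 293° = 912.36
Summing: -2149.38 m east, 912.36 m north → (-2149, 912).

(-2149, 912)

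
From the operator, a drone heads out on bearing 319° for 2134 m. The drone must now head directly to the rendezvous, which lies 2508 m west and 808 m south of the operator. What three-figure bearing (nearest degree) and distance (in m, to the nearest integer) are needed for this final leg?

205°, 2660 m

Leg 1 (319°, 2134 m): east 2134 sin 319° = -1400.03, north 2134 cos 319° = 1610.55
Current position: (-1400.03, 1610.55). Target: (-2508, -808). Remaining: Δeast = -1107.97, Δnorth = -2418.55.
Bearing = atan2(-1107.97, -2418.55) mod 360° = 204.61°; distance = √((-1107.97)² + (-2418.55)²) = 2660.260 m.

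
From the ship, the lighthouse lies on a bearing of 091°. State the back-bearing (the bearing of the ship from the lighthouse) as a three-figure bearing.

271°

Back-bearing = 091° + 180° = 271°.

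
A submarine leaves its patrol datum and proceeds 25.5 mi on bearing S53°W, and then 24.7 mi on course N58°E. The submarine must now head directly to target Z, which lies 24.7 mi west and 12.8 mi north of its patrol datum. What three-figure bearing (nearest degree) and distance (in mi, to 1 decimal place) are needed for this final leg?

Leg 1 (S53°W, 25.5 mi): east 25.5 sin 233° = -20.37, north 25.5 cos 233° = -15.35
Leg 2 (N58°E, 24.7 mi): east 24.7 sin 58° = 20.95, north 24.7 cos 58° = 13.09
Current position: (0.58, -2.26). Target: (-24.7, 12.8). Remaining: Δeast = -25.28, Δnorth = 15.06.
Bearing = atan2(-25.28, 15.06) mod 360° = 300.78°; distance = √((-25.28)² + (15.06)²) = 29.426 mi.

301°, 29.4 mi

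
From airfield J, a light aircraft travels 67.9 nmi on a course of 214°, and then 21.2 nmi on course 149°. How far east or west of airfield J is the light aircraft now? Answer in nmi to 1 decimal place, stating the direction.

27.1 nmi west

Leg 1 (214°, 67.9 nmi): east 67.9 sin 214° = -37.97, north 67.9 cos 214° = -56.29
Leg 2 (149°, 21.2 nmi): east 21.2 sin 149° = 10.92, north 21.2 cos 149° = -18.17
Net east component: -27.05 nmi.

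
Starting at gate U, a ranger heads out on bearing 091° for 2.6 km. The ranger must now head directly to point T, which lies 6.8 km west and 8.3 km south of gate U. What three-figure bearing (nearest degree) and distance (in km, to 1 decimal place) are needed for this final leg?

229°, 12.5 km

Leg 1 (091°, 2.6 km): east 2.6 sin 91° = 2.60, north 2.6 cos 91° = -0.05
Current position: (2.60, -0.05). Target: (-6.8, -8.3). Remaining: Δeast = -9.40, Δnorth = -8.25.
Bearing = atan2(-9.40, -8.25) mod 360° = 228.71°; distance = √((-9.40)² + (-8.25)²) = 12.510 km.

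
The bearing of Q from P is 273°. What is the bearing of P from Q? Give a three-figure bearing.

Back-bearing = 273° − 180° = 093°.

093°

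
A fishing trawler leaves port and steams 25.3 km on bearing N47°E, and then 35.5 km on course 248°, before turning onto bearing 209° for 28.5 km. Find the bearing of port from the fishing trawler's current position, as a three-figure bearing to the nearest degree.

053°

Leg 1 (N47°E, 25.3 km): east 25.3 sin 47° = 18.50, north 25.3 cos 47° = 17.25
Leg 2 (248°, 35.5 km): east 35.5 sin 248° = -32.92, north 35.5 cos 248° = -13.30
Leg 3 (209°, 28.5 km): east 28.5 sin 209° = -13.82, north 28.5 cos 209° = -24.93
Net displacement: -28.23 east, -20.97 north. Direction back to start is (28.23, 20.97): bearing = atan2(28.23, 20.97) mod 360° = 53.39° ≈ 053°.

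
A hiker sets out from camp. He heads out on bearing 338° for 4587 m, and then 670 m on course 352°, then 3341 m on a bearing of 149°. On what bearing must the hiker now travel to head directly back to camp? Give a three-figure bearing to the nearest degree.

177°

Leg 1 (338°, 4587 m): east 4587 sin 338° = -1718.32, north 4587 cos 338° = 4252.99
Leg 2 (352°, 670 m): east 670 sin 352° = -93.25, north 670 cos 352° = 663.48
Leg 3 (149°, 3341 m): east 3341 sin 149° = 1720.74, north 3341 cos 149° = -2863.80
Net displacement: -90.82 east, 2052.68 north. Direction back to start is (90.82, -2052.68): bearing = atan2(90.82, -2052.68) mod 360° = 177.47° ≈ 177°.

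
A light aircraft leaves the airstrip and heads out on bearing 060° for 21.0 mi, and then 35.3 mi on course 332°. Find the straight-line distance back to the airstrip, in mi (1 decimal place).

41.7 mi

Leg 1 (060°, 21.0 mi): east 21.0 sin 60° = 18.19, north 21.0 cos 60° = 10.50
Leg 2 (332°, 35.3 mi): east 35.3 sin 332° = -16.57, north 35.3 cos 332° = 31.17
Net: 1.61 east, 41.67 north. Distance = √((1.61)² + (41.67)²) = 41.699 mi.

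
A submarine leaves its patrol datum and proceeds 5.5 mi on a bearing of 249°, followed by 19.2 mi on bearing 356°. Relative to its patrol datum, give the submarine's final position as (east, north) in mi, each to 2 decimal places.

Leg 1 (249°, 5.5 mi): east 5.5 sin 249° = -5.13, north 5.5 cos 249° = -1.97
Leg 2 (356°, 19.2 mi): east 19.2 sin 356° = -1.34, north 19.2 cos 356° = 19.15
Summing: -6.47 mi east, 17.18 mi north → (-6.47, 17.18).

(-6.47, 17.18)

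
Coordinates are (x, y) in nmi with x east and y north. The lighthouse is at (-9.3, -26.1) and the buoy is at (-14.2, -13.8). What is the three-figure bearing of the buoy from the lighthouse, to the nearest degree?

338°

Δeast = -14.2 − -9.3 = -4.90; Δnorth = -13.8 − -26.1 = 12.30.
Bearing = atan2(Δeast, Δnorth) mod 360° = 338.28° ≈ 338°.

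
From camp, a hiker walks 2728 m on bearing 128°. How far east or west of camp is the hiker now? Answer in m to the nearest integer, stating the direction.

2150 m east

Leg 1 (128°, 2728 m): east 2728 sin 128° = 2149.69, north 2728 cos 128° = -1679.52
Net east component: 2149.69 m.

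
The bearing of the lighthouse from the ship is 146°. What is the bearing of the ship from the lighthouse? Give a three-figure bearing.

326°

Back-bearing = 146° + 180° = 326°.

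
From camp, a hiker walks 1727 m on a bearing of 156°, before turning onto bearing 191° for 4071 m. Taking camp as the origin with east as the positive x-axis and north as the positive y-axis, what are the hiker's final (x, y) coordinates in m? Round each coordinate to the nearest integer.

(-74, -5574)

Leg 1 (156°, 1727 m): east 1727 sin 156° = 702.43, north 1727 cos 156° = -1577.69
Leg 2 (191°, 4071 m): east 4071 sin 191° = -776.78, north 4071 cos 191° = -3996.20
Summing: -74.35 m east, -5573.90 m north → (-74, -5574).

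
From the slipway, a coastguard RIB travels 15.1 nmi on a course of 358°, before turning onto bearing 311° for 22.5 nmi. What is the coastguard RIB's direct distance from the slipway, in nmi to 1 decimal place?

Leg 1 (358°, 15.1 nmi): east 15.1 sin 358° = -0.53, north 15.1 cos 358° = 15.09
Leg 2 (311°, 22.5 nmi): east 22.5 sin 311° = -16.98, north 22.5 cos 311° = 14.76
Net: -17.51 east, 29.85 north. Distance = √((-17.51)² + (29.85)²) = 34.607 nmi.

34.6 nmi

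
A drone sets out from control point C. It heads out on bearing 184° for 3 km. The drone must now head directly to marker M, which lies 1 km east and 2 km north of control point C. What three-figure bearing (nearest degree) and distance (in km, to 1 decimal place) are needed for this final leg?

Leg 1 (184°, 3 km): east 3 sin 184° = -0.21, north 3 cos 184° = -2.99
Current position: (-0.21, -2.99). Target: (1, 2). Remaining: Δeast = 1.21, Δnorth = 4.99.
Bearing = atan2(1.21, 4.99) mod 360° = 13.62°; distance = √((1.21)² + (4.99)²) = 5.137 km.

014°, 5.1 km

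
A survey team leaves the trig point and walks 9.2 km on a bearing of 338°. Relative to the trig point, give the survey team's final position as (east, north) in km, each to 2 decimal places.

Leg 1 (338°, 9.2 km): east 9.2 sin 338° = -3.45, north 9.2 cos 338° = 8.53
Summing: -3.45 km east, 8.53 km north → (-3.45, 8.53).

(-3.45, 8.53)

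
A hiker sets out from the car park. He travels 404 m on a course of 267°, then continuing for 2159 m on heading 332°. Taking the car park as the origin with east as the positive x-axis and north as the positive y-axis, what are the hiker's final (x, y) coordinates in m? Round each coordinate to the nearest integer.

(-1417, 1885)

Leg 1 (267°, 404 m): east 404 sin 267° = -403.45, north 404 cos 267° = -21.14
Leg 2 (332°, 2159 m): east 2159 sin 332° = -1013.59, north 2159 cos 332° = 1906.28
Summing: -1417.04 m east, 1885.14 m north → (-1417, 1885).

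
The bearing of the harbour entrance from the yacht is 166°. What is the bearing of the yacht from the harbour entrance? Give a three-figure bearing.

Back-bearing = 166° + 180° = 346°.

346°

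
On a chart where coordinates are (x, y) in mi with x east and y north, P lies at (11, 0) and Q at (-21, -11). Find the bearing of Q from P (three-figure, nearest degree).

251°

Δeast = -21 − 11 = -32.00; Δnorth = -11 − 0 = -11.00.
Bearing = atan2(Δeast, Δnorth) mod 360° = 251.03° ≈ 251°.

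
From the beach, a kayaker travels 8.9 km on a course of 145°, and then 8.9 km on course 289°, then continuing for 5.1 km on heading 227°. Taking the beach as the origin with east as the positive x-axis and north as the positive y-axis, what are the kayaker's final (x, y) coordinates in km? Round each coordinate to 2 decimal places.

Leg 1 (145°, 8.9 km): east 8.9 sin 145° = 5.10, north 8.9 cos 145° = -7.29
Leg 2 (289°, 8.9 km): east 8.9 sin 289° = -8.42, north 8.9 cos 289° = 2.90
Leg 3 (227°, 5.1 km): east 5.1 sin 227° = -3.73, north 5.1 cos 227° = -3.48
Summing: -7.04 km east, -7.87 km north → (-7.04, -7.87).

(-7.04, -7.87)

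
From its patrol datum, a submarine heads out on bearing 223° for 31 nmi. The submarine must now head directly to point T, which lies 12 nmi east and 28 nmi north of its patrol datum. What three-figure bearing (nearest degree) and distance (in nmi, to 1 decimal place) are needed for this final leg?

033°, 60.5 nmi

Leg 1 (223°, 31 nmi): east 31 sin 223° = -21.14, north 31 cos 223° = -22.67
Current position: (-21.14, -22.67). Target: (12, 28). Remaining: Δeast = 33.14, Δnorth = 50.67.
Bearing = atan2(33.14, 50.67) mod 360° = 33.19°; distance = √((33.14)² + (50.67)²) = 60.548 nmi.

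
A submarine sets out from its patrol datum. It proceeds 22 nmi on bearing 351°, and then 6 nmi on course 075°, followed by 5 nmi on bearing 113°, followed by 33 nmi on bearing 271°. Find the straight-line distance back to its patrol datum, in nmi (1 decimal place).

34.0 nmi

Leg 1 (351°, 22 nmi): east 22 sin 351° = -3.44, north 22 cos 351° = 21.73
Leg 2 (075°, 6 nmi): east 6 sin 75° = 5.80, north 6 cos 75° = 1.55
Leg 3 (113°, 5 nmi): east 5 sin 113° = 4.60, north 5 cos 113° = -1.95
Leg 4 (271°, 33 nmi): east 33 sin 271° = -32.99, north 33 cos 271° = 0.58
Net: -26.04 east, 21.90 north. Distance = √((-26.04)² + (21.90)²) = 34.026 nmi.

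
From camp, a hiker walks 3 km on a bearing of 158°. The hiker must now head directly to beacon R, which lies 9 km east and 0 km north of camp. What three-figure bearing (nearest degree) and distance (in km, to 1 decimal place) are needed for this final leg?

Leg 1 (158°, 3 km): east 3 sin 158° = 1.12, north 3 cos 158° = -2.78
Current position: (1.12, -2.78). Target: (9, 0). Remaining: Δeast = 7.88, Δnorth = 2.78.
Bearing = atan2(7.88, 2.78) mod 360° = 70.55°; distance = √((7.88)² + (2.78)²) = 8.353 km.

071°, 8.4 km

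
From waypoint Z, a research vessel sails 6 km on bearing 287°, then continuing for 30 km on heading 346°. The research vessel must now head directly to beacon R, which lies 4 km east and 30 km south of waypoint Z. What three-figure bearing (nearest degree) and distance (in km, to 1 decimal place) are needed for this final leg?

Leg 1 (287°, 6 km): east 6 sin 287° = -5.74, north 6 cos 287° = 1.75
Leg 2 (346°, 30 km): east 30 sin 346° = -7.26, north 30 cos 346° = 29.11
Current position: (-13.00, 30.86). Target: (4, -30). Remaining: Δeast = 17.00, Δnorth = -60.86.
Bearing = atan2(17.00, -60.86) mod 360° = 164.40°; distance = √((17.00)² + (-60.86)²) = 63.191 km.

164°, 63.2 km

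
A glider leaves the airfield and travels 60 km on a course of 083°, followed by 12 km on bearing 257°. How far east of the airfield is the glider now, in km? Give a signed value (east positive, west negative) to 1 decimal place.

Leg 1 (083°, 60 km): east 60 sin 83° = 59.55, north 60 cos 83° = 7.31
Leg 2 (257°, 12 km): east 12 sin 257° = -11.69, north 12 cos 257° = -2.70
Net east component: 47.86 km.

47.9 km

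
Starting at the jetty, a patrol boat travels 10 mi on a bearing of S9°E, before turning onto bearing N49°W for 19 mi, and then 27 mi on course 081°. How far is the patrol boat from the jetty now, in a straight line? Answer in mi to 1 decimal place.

15.5 mi

Leg 1 (S9°E, 10 mi): east 10 sin 171° = 1.56, north 10 cos 171° = -9.88
Leg 2 (N49°W, 19 mi): east 19 sin 311° = -14.34, north 19 cos 311° = 12.47
Leg 3 (081°, 27 mi): east 27 sin 81° = 26.67, north 27 cos 81° = 4.22
Net: 13.89 east, 6.81 north. Distance = √((13.89)² + (6.81)²) = 15.473 mi.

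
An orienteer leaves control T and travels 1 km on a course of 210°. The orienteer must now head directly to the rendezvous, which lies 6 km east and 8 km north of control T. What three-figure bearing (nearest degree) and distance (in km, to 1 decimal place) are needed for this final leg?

036°, 11.0 km

Leg 1 (210°, 1 km): east 1 sin 210° = -0.50, north 1 cos 210° = -0.87
Current position: (-0.50, -0.87). Target: (6, 8). Remaining: Δeast = 6.50, Δnorth = 8.87.
Bearing = atan2(6.50, 8.87) mod 360° = 36.25°; distance = √((6.50)² + (8.87)²) = 10.993 km.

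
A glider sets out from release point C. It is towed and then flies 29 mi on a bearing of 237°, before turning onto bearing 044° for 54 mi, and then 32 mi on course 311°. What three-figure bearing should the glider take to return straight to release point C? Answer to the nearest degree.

166°

Leg 1 (237°, 29 mi): east 29 sin 237° = -24.32, north 29 cos 237° = -15.79
Leg 2 (044°, 54 mi): east 54 sin 44° = 37.51, north 54 cos 44° = 38.84
Leg 3 (311°, 32 mi): east 32 sin 311° = -24.15, north 32 cos 311° = 20.99
Net displacement: -10.96 east, 44.04 north. Direction back to start is (10.96, -44.04): bearing = atan2(10.96, -44.04) mod 360° = 166.03° ≈ 166°.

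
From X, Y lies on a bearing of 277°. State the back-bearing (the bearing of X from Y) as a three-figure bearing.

Back-bearing = 277° − 180° = 097°.

097°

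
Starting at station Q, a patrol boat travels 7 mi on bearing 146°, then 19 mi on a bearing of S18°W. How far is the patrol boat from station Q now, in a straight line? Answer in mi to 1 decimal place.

24.0 mi

Leg 1 (146°, 7 mi): east 7 sin 146° = 3.91, north 7 cos 146° = -5.80
Leg 2 (S18°W, 19 mi): east 19 sin 198° = -5.87, north 19 cos 198° = -18.07
Net: -1.96 east, -23.87 north. Distance = √((-1.96)² + (-23.87)²) = 23.953 mi.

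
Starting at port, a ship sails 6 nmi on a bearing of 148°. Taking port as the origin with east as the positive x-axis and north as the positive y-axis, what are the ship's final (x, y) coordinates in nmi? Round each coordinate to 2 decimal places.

Leg 1 (148°, 6 nmi): east 6 sin 148° = 3.18, north 6 cos 148° = -5.09
Summing: 3.18 nmi east, -5.09 nmi north → (3.18, -5.09).

(3.18, -5.09)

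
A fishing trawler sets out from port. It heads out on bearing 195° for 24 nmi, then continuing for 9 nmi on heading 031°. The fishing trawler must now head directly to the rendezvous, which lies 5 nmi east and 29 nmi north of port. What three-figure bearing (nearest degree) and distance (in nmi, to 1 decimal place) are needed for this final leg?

Leg 1 (195°, 24 nmi): east 24 sin 195° = -6.21, north 24 cos 195° = -23.18
Leg 2 (031°, 9 nmi): east 9 sin 31° = 4.64, north 9 cos 31° = 7.71
Current position: (-1.58, -15.47). Target: (5, 29). Remaining: Δeast = 6.58, Δnorth = 44.47.
Bearing = atan2(6.58, 44.47) mod 360° = 8.41°; distance = √((6.58)² + (44.47)²) = 44.951 nmi.

008°, 45.0 nmi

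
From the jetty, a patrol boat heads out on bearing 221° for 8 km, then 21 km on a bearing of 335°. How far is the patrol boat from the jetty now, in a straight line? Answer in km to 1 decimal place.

Leg 1 (221°, 8 km): east 8 sin 221° = -5.25, north 8 cos 221° = -6.04
Leg 2 (335°, 21 km): east 21 sin 335° = -8.87, north 21 cos 335° = 19.03
Net: -14.12 east, 12.99 north. Distance = √((-14.12)² + (12.99)²) = 19.192 km.

19.2 km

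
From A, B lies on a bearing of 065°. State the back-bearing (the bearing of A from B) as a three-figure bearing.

Back-bearing = 065° + 180° = 245°.

245°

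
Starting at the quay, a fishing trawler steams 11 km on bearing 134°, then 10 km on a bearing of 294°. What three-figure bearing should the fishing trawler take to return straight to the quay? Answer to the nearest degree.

Leg 1 (134°, 11 km): east 11 sin 134° = 7.91, north 11 cos 134° = -7.64
Leg 2 (294°, 10 km): east 10 sin 294° = -9.14, north 10 cos 294° = 4.07
Net displacement: -1.22 east, -3.57 north. Direction back to start is (1.22, 3.57): bearing = atan2(1.22, 3.57) mod 360° = 18.89° ≈ 019°.

019°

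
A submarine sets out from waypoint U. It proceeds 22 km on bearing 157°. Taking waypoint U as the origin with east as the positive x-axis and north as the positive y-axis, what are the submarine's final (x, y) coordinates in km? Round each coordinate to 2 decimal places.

Leg 1 (157°, 22 km): east 22 sin 157° = 8.60, north 22 cos 157° = -20.25
Summing: 8.60 km east, -20.25 km north → (8.60, -20.25).

(8.60, -20.25)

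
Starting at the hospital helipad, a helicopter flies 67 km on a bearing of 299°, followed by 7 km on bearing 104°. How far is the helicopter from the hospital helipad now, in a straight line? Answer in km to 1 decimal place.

60.3 km

Leg 1 (299°, 67 km): east 67 sin 299° = -58.60, north 67 cos 299° = 32.48
Leg 2 (104°, 7 km): east 7 sin 104° = 6.79, north 7 cos 104° = -1.69
Net: -51.81 east, 30.79 north. Distance = √((-51.81)² + (30.79)²) = 60.266 km.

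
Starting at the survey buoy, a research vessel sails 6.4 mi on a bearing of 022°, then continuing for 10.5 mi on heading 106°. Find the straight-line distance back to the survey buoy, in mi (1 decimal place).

12.9 mi

Leg 1 (022°, 6.4 mi): east 6.4 sin 22° = 2.40, north 6.4 cos 22° = 5.93
Leg 2 (106°, 10.5 mi): east 10.5 sin 106° = 10.09, north 10.5 cos 106° = -2.89
Net: 12.49 east, 3.04 north. Distance = √((12.49)² + (3.04)²) = 12.855 mi.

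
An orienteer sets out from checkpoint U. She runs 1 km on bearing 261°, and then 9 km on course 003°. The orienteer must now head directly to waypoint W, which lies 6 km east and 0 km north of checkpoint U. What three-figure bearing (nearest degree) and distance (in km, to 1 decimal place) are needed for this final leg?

Leg 1 (261°, 1 km): east 1 sin 261° = -0.99, north 1 cos 261° = -0.16
Leg 2 (003°, 9 km): east 9 sin 3° = 0.47, north 9 cos 3° = 8.99
Current position: (-0.52, 8.83). Target: (6, 0). Remaining: Δeast = 6.52, Δnorth = -8.83.
Bearing = atan2(6.52, -8.83) mod 360° = 143.58°; distance = √((6.52)² + (-8.83)²) = 10.975 km.

144°, 11.0 km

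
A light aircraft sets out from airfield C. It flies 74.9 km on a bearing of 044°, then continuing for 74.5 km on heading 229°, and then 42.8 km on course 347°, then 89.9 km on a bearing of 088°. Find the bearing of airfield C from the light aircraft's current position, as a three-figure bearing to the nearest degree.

237°

Leg 1 (044°, 74.9 km): east 74.9 sin 44° = 52.03, north 74.9 cos 44° = 53.88
Leg 2 (229°, 74.5 km): east 74.5 sin 229° = -56.23, north 74.5 cos 229° = -48.88
Leg 3 (347°, 42.8 km): east 42.8 sin 347° = -9.63, north 42.8 cos 347° = 41.70
Leg 4 (088°, 89.9 km): east 89.9 sin 88° = 89.85, north 89.9 cos 88° = 3.14
Net displacement: 76.02 east, 49.84 north. Direction back to start is (-76.02, -49.84): bearing = atan2(-76.02, -49.84) mod 360° = 236.75° ≈ 237°.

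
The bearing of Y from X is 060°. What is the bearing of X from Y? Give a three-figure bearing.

240°

Back-bearing = 060° + 180° = 240°.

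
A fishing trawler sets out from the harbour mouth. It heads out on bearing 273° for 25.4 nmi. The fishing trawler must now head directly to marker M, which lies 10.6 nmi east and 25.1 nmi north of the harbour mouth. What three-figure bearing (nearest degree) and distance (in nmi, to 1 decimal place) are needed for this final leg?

057°, 43.1 nmi

Leg 1 (273°, 25.4 nmi): east 25.4 sin 273° = -25.37, north 25.4 cos 273° = 1.33
Current position: (-25.37, 1.33). Target: (10.6, 25.1). Remaining: Δeast = 35.97, Δnorth = 23.77.
Bearing = atan2(35.97, 23.77) mod 360° = 56.54°; distance = √((35.97)² + (23.77)²) = 43.111 nmi.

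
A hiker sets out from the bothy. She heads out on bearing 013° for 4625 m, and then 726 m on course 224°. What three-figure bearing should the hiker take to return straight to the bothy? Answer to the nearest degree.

Leg 1 (013°, 4625 m): east 4625 sin 13° = 1040.40, north 4625 cos 13° = 4506.46
Leg 2 (224°, 726 m): east 726 sin 224° = -504.32, north 726 cos 224° = -522.24
Net displacement: 536.08 east, 3984.22 north. Direction back to start is (-536.08, -3984.22): bearing = atan2(-536.08, -3984.22) mod 360° = 187.66° ≈ 188°.

188°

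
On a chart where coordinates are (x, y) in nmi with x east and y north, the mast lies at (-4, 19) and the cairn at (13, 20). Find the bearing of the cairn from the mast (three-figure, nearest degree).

087°

Δeast = 13 − -4 = 17.00; Δnorth = 20 − 19 = 1.00.
Bearing = atan2(Δeast, Δnorth) mod 360° = 86.63° ≈ 087°.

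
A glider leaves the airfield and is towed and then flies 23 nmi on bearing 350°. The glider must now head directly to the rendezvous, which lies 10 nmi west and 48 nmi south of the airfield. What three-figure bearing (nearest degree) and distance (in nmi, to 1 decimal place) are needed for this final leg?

185°, 70.9 nmi

Leg 1 (350°, 23 nmi): east 23 sin 350° = -3.99, north 23 cos 350° = 22.65
Current position: (-3.99, 22.65). Target: (-10, -48). Remaining: Δeast = -6.01, Δnorth = -70.65.
Bearing = atan2(-6.01, -70.65) mod 360° = 184.86°; distance = √((-6.01)² + (-70.65)²) = 70.905 nmi.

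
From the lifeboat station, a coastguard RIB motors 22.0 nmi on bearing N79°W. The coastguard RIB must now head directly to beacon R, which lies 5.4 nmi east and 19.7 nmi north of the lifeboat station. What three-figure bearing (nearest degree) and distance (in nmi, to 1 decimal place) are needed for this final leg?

Leg 1 (N79°W, 22.0 nmi): east 22.0 sin 281° = -21.60, north 22.0 cos 281° = 4.20
Current position: (-21.60, 4.20). Target: (5.4, 19.7). Remaining: Δeast = 27.00, Δnorth = 15.50.
Bearing = atan2(27.00, 15.50) mod 360° = 60.13°; distance = √((27.00)² + (15.50)²) = 31.130 nmi.

060°, 31.1 nmi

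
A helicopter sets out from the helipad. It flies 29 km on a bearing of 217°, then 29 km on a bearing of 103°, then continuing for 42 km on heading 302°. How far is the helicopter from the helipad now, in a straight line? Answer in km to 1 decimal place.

25.9 km

Leg 1 (217°, 29 km): east 29 sin 217° = -17.45, north 29 cos 217° = -23.16
Leg 2 (103°, 29 km): east 29 sin 103° = 28.26, north 29 cos 103° = -6.52
Leg 3 (302°, 42 km): east 42 sin 302° = -35.62, north 42 cos 302° = 22.26
Net: -24.81 east, -7.43 north. Distance = √((-24.81)² + (-7.43)²) = 25.902 km.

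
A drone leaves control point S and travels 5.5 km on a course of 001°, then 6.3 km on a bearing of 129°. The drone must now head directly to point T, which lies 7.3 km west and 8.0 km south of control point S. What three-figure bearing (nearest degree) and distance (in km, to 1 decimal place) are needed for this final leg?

232°, 15.6 km

Leg 1 (001°, 5.5 km): east 5.5 sin 1° = 0.10, north 5.5 cos 1° = 5.50
Leg 2 (129°, 6.3 km): east 6.3 sin 129° = 4.90, north 6.3 cos 129° = -3.96
Current position: (4.99, 1.53). Target: (-7.3, -8.0). Remaining: Δeast = -12.29, Δnorth = -9.53.
Bearing = atan2(-12.29, -9.53) mod 360° = 232.20°; distance = √((-12.29)² + (-9.53)²) = 15.556 km.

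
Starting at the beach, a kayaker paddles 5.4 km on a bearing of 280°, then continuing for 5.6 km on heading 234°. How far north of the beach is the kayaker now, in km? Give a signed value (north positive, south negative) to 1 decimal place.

-2.4 km

Leg 1 (280°, 5.4 km): east 5.4 sin 280° = -5.32, north 5.4 cos 280° = 0.94
Leg 2 (234°, 5.6 km): east 5.6 sin 234° = -4.53, north 5.6 cos 234° = -3.29
Net north component: -2.35 km.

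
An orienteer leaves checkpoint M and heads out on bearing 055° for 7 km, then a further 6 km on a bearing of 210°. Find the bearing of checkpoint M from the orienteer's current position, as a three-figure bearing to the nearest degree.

Leg 1 (055°, 7 km): east 7 sin 55° = 5.73, north 7 cos 55° = 4.02
Leg 2 (210°, 6 km): east 6 sin 210° = -3.00, north 6 cos 210° = -5.20
Net displacement: 2.73 east, -1.18 north. Direction back to start is (-2.73, 1.18): bearing = atan2(-2.73, 1.18) mod 360° = 293.36° ≈ 293°.

293°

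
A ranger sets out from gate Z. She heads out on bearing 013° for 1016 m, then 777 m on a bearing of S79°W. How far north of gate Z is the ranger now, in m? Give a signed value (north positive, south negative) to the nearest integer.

Leg 1 (013°, 1016 m): east 1016 sin 13° = 228.55, north 1016 cos 13° = 989.96
Leg 2 (S79°W, 777 m): east 777 sin 259° = -762.72, north 777 cos 259° = -148.26
Net north component: 841.70 m.

842 m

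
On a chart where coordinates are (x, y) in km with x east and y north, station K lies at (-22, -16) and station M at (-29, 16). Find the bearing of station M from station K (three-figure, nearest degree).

348°

Δeast = -29 − -22 = -7.00; Δnorth = 16 − -16 = 32.00.
Bearing = atan2(Δeast, Δnorth) mod 360° = 347.66° ≈ 348°.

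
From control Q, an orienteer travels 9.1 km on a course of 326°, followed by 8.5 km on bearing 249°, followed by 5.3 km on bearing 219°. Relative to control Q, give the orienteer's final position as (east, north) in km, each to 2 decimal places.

(-16.36, 0.38)

Leg 1 (326°, 9.1 km): east 9.1 sin 326° = -5.09, north 9.1 cos 326° = 7.54
Leg 2 (249°, 8.5 km): east 8.5 sin 249° = -7.94, north 8.5 cos 249° = -3.05
Leg 3 (219°, 5.3 km): east 5.3 sin 219° = -3.34, north 5.3 cos 219° = -4.12
Summing: -16.36 km east, 0.38 km north → (-16.36, 0.38).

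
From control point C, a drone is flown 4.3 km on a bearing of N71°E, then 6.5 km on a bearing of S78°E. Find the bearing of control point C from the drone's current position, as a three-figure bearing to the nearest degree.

270°

Leg 1 (N71°E, 4.3 km): east 4.3 sin 71° = 4.07, north 4.3 cos 71° = 1.40
Leg 2 (S78°E, 6.5 km): east 6.5 sin 102° = 6.36, north 6.5 cos 102° = -1.35
Net displacement: 10.42 east, 0.05 north. Direction back to start is (-10.42, -0.05): bearing = atan2(-10.42, -0.05) mod 360° = 269.73° ≈ 270°.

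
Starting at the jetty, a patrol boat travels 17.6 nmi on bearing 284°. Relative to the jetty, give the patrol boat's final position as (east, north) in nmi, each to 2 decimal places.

Leg 1 (284°, 17.6 nmi): east 17.6 sin 284° = -17.08, north 17.6 cos 284° = 4.26
Summing: -17.08 nmi east, 4.26 nmi north → (-17.08, 4.26).

(-17.08, 4.26)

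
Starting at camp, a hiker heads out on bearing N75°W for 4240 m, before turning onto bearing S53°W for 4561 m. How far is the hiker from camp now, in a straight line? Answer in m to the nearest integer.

Leg 1 (N75°W, 4240 m): east 4240 sin 285° = -4095.53, north 4240 cos 285° = 1097.39
Leg 2 (S53°W, 4561 m): east 4561 sin 233° = -3642.58, north 4561 cos 233° = -2744.88
Net: -7738.10 east, -1647.49 north. Distance = √((-7738.10)² + (-1647.49)²) = 7911.538 m.

7912 m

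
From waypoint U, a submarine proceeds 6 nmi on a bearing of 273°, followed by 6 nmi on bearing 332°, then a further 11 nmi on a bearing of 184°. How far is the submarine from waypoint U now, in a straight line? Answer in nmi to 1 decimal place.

11.0 nmi

Leg 1 (273°, 6 nmi): east 6 sin 273° = -5.99, north 6 cos 273° = 0.31
Leg 2 (332°, 6 nmi): east 6 sin 332° = -2.82, north 6 cos 332° = 5.30
Leg 3 (184°, 11 nmi): east 11 sin 184° = -0.77, north 11 cos 184° = -10.97
Net: -9.58 east, -5.36 north. Distance = √((-9.58)² + (-5.36)²) = 10.975 nmi.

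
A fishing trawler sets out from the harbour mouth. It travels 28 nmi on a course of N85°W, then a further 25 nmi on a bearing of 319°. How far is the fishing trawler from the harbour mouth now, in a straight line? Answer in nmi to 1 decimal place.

Leg 1 (N85°W, 28 nmi): east 28 sin 275° = -27.89, north 28 cos 275° = 2.44
Leg 2 (319°, 25 nmi): east 25 sin 319° = -16.40, north 25 cos 319° = 18.87
Net: -44.29 east, 21.31 north. Distance = √((-44.29)² + (21.31)²) = 49.154 nmi.

49.2 nmi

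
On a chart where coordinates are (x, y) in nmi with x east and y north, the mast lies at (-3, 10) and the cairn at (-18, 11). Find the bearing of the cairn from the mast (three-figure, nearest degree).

274°

Δeast = -18 − -3 = -15.00; Δnorth = 11 − 10 = 1.00.
Bearing = atan2(Δeast, Δnorth) mod 360° = 273.81° ≈ 274°.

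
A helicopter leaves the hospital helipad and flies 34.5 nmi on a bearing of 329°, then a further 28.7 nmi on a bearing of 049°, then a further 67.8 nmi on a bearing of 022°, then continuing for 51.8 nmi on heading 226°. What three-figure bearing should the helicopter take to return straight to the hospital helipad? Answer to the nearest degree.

Leg 1 (329°, 34.5 nmi): east 34.5 sin 329° = -17.77, north 34.5 cos 329° = 29.57
Leg 2 (049°, 28.7 nmi): east 28.7 sin 49° = 21.66, north 28.7 cos 49° = 18.83
Leg 3 (022°, 67.8 nmi): east 67.8 sin 22° = 25.40, north 67.8 cos 22° = 62.86
Leg 4 (226°, 51.8 nmi): east 51.8 sin 226° = -37.26, north 51.8 cos 226° = -35.98
Net displacement: -7.97 east, 75.28 north. Direction back to start is (7.97, -75.28): bearing = atan2(7.97, -75.28) mod 360° = 173.96° ≈ 174°.

174°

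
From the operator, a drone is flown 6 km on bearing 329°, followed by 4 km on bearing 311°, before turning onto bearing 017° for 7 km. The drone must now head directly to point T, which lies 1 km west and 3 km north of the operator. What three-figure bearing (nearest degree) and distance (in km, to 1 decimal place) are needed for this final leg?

Leg 1 (329°, 6 km): east 6 sin 329° = -3.09, north 6 cos 329° = 5.14
Leg 2 (311°, 4 km): east 4 sin 311° = -3.02, north 4 cos 311° = 2.62
Leg 3 (017°, 7 km): east 7 sin 17° = 2.05, north 7 cos 17° = 6.69
Current position: (-4.06, 14.46). Target: (-1, 3). Remaining: Δeast = 3.06, Δnorth = -11.46.
Bearing = atan2(3.06, -11.46) mod 360° = 165.04°; distance = √((3.06)² + (-11.46)²) = 11.863 km.

165°, 11.9 km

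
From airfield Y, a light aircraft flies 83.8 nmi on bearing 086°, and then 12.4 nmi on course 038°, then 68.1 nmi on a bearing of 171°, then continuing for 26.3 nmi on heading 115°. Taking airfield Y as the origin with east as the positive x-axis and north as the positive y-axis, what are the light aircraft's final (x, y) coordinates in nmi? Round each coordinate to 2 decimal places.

Leg 1 (086°, 83.8 nmi): east 83.8 sin 86° = 83.60, north 83.8 cos 86° = 5.85
Leg 2 (038°, 12.4 nmi): east 12.4 sin 38° = 7.63, north 12.4 cos 38° = 9.77
Leg 3 (171°, 68.1 nmi): east 68.1 sin 171° = 10.65, north 68.1 cos 171° = -67.26
Leg 4 (115°, 26.3 nmi): east 26.3 sin 115° = 23.84, north 26.3 cos 115° = -11.11
Summing: 125.72 nmi east, -62.76 nmi north → (125.72, -62.76).

(125.72, -62.76)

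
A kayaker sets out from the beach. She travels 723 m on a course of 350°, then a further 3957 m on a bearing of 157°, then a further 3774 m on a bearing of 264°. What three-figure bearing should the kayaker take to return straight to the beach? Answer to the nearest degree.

035°

Leg 1 (350°, 723 m): east 723 sin 350° = -125.55, north 723 cos 350° = 712.02
Leg 2 (157°, 3957 m): east 3957 sin 157° = 1546.12, north 3957 cos 157° = -3642.44
Leg 3 (264°, 3774 m): east 3774 sin 264° = -3753.33, north 3774 cos 264° = -394.49
Net displacement: -2332.75 east, -3324.91 north. Direction back to start is (2332.75, 3324.91): bearing = atan2(2332.75, 3324.91) mod 360° = 35.05° ≈ 035°.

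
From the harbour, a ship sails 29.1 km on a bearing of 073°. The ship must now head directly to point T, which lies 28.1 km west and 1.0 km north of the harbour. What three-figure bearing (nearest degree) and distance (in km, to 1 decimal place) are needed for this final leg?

262°, 56.4 km

Leg 1 (073°, 29.1 km): east 29.1 sin 73° = 27.83, north 29.1 cos 73° = 8.51
Current position: (27.83, 8.51). Target: (-28.1, 1.0). Remaining: Δeast = -55.93, Δnorth = -7.51.
Bearing = atan2(-55.93, -7.51) mod 360° = 262.35°; distance = √((-55.93)² + (-7.51)²) = 56.430 km.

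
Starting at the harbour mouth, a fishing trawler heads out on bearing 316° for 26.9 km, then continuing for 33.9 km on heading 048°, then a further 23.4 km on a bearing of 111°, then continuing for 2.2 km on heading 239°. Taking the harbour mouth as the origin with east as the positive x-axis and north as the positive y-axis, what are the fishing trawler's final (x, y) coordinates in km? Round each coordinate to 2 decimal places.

(26.47, 32.51)

Leg 1 (316°, 26.9 km): east 26.9 sin 316° = -18.69, north 26.9 cos 316° = 19.35
Leg 2 (048°, 33.9 km): east 33.9 sin 48° = 25.19, north 33.9 cos 48° = 22.68
Leg 3 (111°, 23.4 km): east 23.4 sin 111° = 21.85, north 23.4 cos 111° = -8.39
Leg 4 (239°, 2.2 km): east 2.2 sin 239° = -1.89, north 2.2 cos 239° = -1.13
Summing: 26.47 km east, 32.51 km north → (26.47, 32.51).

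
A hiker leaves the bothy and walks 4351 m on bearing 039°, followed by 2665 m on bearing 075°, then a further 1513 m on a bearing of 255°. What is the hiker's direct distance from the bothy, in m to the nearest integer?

5326 m

Leg 1 (039°, 4351 m): east 4351 sin 39° = 2738.17, north 4351 cos 39° = 3381.36
Leg 2 (075°, 2665 m): east 2665 sin 75° = 2574.19, north 2665 cos 75° = 689.75
Leg 3 (255°, 1513 m): east 1513 sin 255° = -1461.45, north 1513 cos 255° = -391.59
Net: 3850.92 east, 3679.52 north. Distance = √((3850.92)² + (3679.52)²) = 5326.205 m.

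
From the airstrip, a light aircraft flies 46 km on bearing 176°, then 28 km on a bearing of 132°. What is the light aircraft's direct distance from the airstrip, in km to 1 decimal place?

Leg 1 (176°, 46 km): east 46 sin 176° = 3.21, north 46 cos 176° = -45.89
Leg 2 (132°, 28 km): east 28 sin 132° = 20.81, north 28 cos 132° = -18.74
Net: 24.02 east, -64.62 north. Distance = √((24.02)² + (-64.62)²) = 68.942 km.

68.9 km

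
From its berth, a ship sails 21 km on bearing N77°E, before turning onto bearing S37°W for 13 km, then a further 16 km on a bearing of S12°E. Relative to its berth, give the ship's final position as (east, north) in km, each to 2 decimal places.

Leg 1 (N77°E, 21 km): east 21 sin 77° = 20.46, north 21 cos 77° = 4.72
Leg 2 (S37°W, 13 km): east 13 sin 217° = -7.82, north 13 cos 217° = -10.38
Leg 3 (S12°E, 16 km): east 16 sin 168° = 3.33, north 16 cos 168° = -15.65
Summing: 15.96 km east, -21.31 km north → (15.96, -21.31).

(15.96, -21.31)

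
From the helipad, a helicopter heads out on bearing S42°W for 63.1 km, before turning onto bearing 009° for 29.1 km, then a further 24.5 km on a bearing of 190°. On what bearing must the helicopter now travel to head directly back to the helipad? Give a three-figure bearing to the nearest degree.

045°

Leg 1 (S42°W, 63.1 km): east 63.1 sin 222° = -42.22, north 63.1 cos 222° = -46.89
Leg 2 (009°, 29.1 km): east 29.1 sin 9° = 4.55, north 29.1 cos 9° = 28.74
Leg 3 (190°, 24.5 km): east 24.5 sin 190° = -4.25, north 24.5 cos 190° = -24.13
Net displacement: -41.92 east, -42.28 north. Direction back to start is (41.92, 42.28): bearing = atan2(41.92, 42.28) mod 360° = 44.76° ≈ 045°.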